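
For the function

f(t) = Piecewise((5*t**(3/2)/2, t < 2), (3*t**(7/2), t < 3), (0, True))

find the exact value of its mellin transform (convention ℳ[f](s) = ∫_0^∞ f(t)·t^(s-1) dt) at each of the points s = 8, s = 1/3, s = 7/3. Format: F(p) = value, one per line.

F(8) = -174592*sqrt(2)/437 + 1062882*sqrt(3)/23
F(1/3) = -894*2**(5/6)/253 + 486*3**(5/6)/23
F(7/3) = -9048*2**(5/6)/805 + 4374*3**(5/6)/35

treat the 2 regions marked off by 2 separately and sum
piece [0, 2): integrate 5*t**(3/2)/2 against the kernel
segment 2 to 3 holds 3*t**(7/2); add its integral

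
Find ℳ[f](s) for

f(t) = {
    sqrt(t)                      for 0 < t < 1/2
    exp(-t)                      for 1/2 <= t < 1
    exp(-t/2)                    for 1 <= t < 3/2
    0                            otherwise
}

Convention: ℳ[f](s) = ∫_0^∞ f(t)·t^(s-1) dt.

(2**s*(2*s + 1)*uppergamma(s, 1/2) - 2**s*(2*s + 1)*uppergamma(s, 1) + 4**s*(2*s + 1)*uppergamma(s, 1/2) - 4**s*(2*s + 1)*uppergamma(s, 3/4) + sqrt(2))/(2**s*(2*s + 1))
  Re(s) > -1/2

breakpoints 1/2, 1: one integral from each of the 3 segments
on [0, 1/2): add ∫ sqrt(t)·t^(s-1) dt
for t in [1/2, 1): the term is ∫ exp(-t)·t^(s-1)
the [1, 3/2) slice contributes ∫ exp(-t/2)·t^(s-1) dt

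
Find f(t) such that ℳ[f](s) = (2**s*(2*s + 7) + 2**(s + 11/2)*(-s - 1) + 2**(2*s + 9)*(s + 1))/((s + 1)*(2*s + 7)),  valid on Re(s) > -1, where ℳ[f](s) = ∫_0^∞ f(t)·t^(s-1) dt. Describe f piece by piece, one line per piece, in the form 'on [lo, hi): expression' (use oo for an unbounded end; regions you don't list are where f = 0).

on [0, 2): t/2
on [2, 4): 2*t**(7/2)

along the cuts 2, ℳ[f](s) splits into 2 integrals
for t in [0, 2): the term is ∫ t/2·t^(s-1)
between 2 and 4 the integrand is 2*t**(7/2)·t^(s-1)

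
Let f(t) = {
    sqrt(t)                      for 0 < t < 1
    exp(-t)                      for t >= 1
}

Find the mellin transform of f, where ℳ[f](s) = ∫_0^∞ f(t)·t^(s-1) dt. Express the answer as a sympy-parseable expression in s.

((2*s + 1)*uppergamma(s, 1) + 2)/(2*s + 1)
  Re(s) > -1/2

decompose at 1; ℳ[f](s) sums the 2 pieces' integrals
over [0, 1), the kernel integral of sqrt(t) enters the sum
over [1, ∞), the kernel integral of exp(-t) enters the sum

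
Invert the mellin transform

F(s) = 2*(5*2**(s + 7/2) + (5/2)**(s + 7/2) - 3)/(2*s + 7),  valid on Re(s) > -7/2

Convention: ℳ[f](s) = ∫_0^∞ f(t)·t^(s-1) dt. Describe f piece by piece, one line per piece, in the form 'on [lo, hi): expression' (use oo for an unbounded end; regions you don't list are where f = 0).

summing 3 kernel integrals split by 1, 2 yields ℳ[f](s)
for t in [0, 1): the term is ∫ 3*t**(7/2)·t^(s-1)
∫ over [1, 2) of 6*t**(7/2)·t^(s-1) joins the sum
segment [2, 5/2) carries t**(7/2); integrate it

on [0, 1): 3*t**(7/2)
on [1, 2): 6*t**(7/2)
on [2, 5/2): t**(7/2)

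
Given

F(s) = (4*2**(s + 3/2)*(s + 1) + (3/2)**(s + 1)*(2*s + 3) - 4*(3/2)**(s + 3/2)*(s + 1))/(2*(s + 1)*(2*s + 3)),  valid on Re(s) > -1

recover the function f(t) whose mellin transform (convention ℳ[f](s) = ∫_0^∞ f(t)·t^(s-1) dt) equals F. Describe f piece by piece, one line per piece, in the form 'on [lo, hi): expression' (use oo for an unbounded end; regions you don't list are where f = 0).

f breaks at 3/2 into 2 integrals to sum
∫ over [0, 3/2) of t/2·t^(s-1) joins the sum
piece [3/2, 2): integrate t**(3/2) against the kernel

on [0, 3/2): t/2
on [3/2, 2): t**(3/2)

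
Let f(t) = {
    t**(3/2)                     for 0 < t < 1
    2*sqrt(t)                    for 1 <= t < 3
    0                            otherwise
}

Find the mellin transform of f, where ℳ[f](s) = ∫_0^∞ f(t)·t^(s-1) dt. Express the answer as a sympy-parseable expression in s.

(4*sqrt(3)*3**s*(2*s + 3) - 4*s - 10)/((2*s + 1)*(2*s + 3))
  Re(s) > -3/2

decompose at 1; ℳ[f](s) sums the 2 pieces' integrals
segment [0, 1) carries t**(3/2); integrate it
segment 1 to 3 holds 2*sqrt(t); add its integral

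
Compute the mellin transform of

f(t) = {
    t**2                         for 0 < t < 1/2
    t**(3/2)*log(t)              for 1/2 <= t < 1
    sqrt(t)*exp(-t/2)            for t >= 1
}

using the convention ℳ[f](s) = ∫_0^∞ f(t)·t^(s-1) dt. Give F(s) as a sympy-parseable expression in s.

undo the shared t-power: t**(3/2) on [0, 1/2); t*log(t) on [1/2, 1); exp(-t/2) on [1, ∞)
slice at 1/2, 1, transform all 3 pieces, and sum them
the [0, 1/2) slice contributes ∫ t**2·t^(s-1) dt
piece [1/2, 1): integrate t**(3/2)*log(t) against the kernel
the [1, ∞) slice contributes ∫ sqrt(t)*exp(-t/2)·t^(s-1) dt

2**(-s - 5/2)*(2**(s + 9/2)*(-s - 2) + 2**(2*s + 3)*(s + 2)*(8*s + (2*s + 1)**2 + 8)*uppergamma(s + 1/2, 1/2) + 8*s + 4*(s + 2)*(2*s + 1)*log(2) + 8*(s + 2)*log(2) + sqrt(2)*(8*s + (2*s + 1)**2 + 8) + 16)/((s + 2)*(8*s + (2*s + 1)**2 + 8))
  Re(s) > -2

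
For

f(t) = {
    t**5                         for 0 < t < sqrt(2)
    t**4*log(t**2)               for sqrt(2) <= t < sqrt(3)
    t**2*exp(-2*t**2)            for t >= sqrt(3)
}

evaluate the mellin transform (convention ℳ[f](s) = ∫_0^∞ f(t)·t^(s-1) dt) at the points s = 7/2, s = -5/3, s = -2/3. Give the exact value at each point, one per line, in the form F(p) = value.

reversing the shared t-power: t**3 on [0, sqrt(2)); t**2*log(t**2) on [sqrt(2), sqrt(3)); exp(-2*t**2) on [sqrt(3), ∞)
remove the power substitution first: t**(3/2) on [0, 2); t*log(t) on [2, 3); exp(-2*t) on [3, ∞)
slice at sqrt(2), sqrt(3), transform all 3 pieces, and sum them
between 0 and sqrt(2) the integrand is t**5·t^(s-1)
[sqrt(2), sqrt(3)) adds the kernel integral of t**4*log(t**2)
the [sqrt(3), ∞) slice contributes ∫ t**2*exp(-2*t**2)·t^(s-1) dt

F(7/2) = -24*3**(3/4)/25 - 16*2**(3/4)*log(2)/15 + 2**(1/4)*uppergamma(11/4, 6)/16 + 64*2**(3/4)/225 + 32*2**(1/4)/17 + 18*3**(3/4)*log(3)/5
F(-5/3) = -54*3**(1/6)/49 - 6*2**(1/6)*log(2)/7 + 2**(5/6)*uppergamma(1/6, 6)/4 + 36*2**(1/6)/49 + 3*2**(2/3)/5 + 9*3**(1/6)*log(3)/7
F(-2/3) = -27*3**(2/3)/50 - 3*2**(2/3)*log(2)/5 + 2**(1/3)*uppergamma(2/3, 6)/4 + 9*2**(2/3)/25 + 12*2**(1/6)/13 + 9*3**(2/3)*log(3)/10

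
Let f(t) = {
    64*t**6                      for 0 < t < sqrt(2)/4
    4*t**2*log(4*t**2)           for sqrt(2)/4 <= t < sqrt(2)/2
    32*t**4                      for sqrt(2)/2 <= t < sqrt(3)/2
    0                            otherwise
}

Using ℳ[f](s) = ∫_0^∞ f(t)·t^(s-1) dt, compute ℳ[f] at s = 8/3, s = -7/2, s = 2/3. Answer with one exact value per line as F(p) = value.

F(8/3) = -339*2**(2/3)/980 + 615/163072 + 3*log(2)/448 + 3*2**(2/3)*log(2)/28 + 81*6**(1/3)/80
F(-7/2) = 8*2**(1/4)*(-200*sqrt(2) - log(2**(15*sqrt(2) + 60)) + 89 + 180*6**(1/4))/45
F(2/3) = -255*2**(2/3)/224 + 3*log(2)/32 + 51/640 + 3*2**(2/3)*log(2)/8 + 27*6**(1/3)/14

undo the common scale on t: t**6 on [0, sqrt(2)/2); t**2*log(t**2) on [sqrt(2)/2, sqrt(2)); 2*t**4 on [sqrt(2), sqrt(3))
remove the power substitution first: t**3 on [0, 1/2); t*log(t) on [1/2, 2); 2*t**2 on [2, 3)
remove the shared t-power first: t**2 on [0, 1/2); log(t) on [1/2, 2); 2*t on [2, 3)
split f at sqrt(2)/4, sqrt(2)/2: ℳ[f](s) collects 3 kernel integrals
[0, sqrt(2)/4) adds the kernel integral of 64*t**6
segment [sqrt(2)/4, sqrt(2)/2) carries 4*t**2*log(4*t**2); integrate it
segment [sqrt(2)/2, sqrt(3)/2) carries 32*t**4; integrate it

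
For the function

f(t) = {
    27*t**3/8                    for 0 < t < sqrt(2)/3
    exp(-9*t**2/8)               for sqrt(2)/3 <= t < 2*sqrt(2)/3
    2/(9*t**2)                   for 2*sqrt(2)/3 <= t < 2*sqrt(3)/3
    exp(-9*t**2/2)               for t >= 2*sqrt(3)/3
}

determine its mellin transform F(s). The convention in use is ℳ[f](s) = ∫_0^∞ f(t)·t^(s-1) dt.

2**s*(sqrt(3)/6)**s*(-6*2**s*6**(s/2)*(s - 2)*(s + 3)*uppergamma(s/2, 1) + 6*6**(s/2)*(s - 2)*(s + 3)*uppergamma(s/2, 6) + 3*sqrt(2)*6**(s/2)*(s - 2) + 2*6**s*(s + 3) + 6*(2*sqrt(6))**s*(s - 2)*(s + 3)*uppergamma(s/2, 1/4) - 3*(2*sqrt(6))**s*(s + 3))/(12*3**s*(s - 2)*(s + 3))
  Re(s) > -3

reversing the common scale on t: t**3 on [0, sqrt(2)/2); exp(-t**2/2) on [sqrt(2)/2, sqrt(2)); 1/(2*t**2) on [sqrt(2), sqrt(3)); …
remove the power substitution first: t**(3/2) on [0, 1/2); exp(-t/2) on [1/2, 2); 1/(2*t) on [2, 3); …
breakpoints sqrt(2)/3, 2*sqrt(2)/3, 2*sqrt(3)/3: one integral from each of the 4 segments
[0, sqrt(2)/3) adds the kernel integral of 27*t**3/8
[sqrt(2)/3, 2*sqrt(2)/3) adds the kernel integral of exp(-9*t**2/8)
on [2*sqrt(2)/3, 2*sqrt(3)/3) integrate f = 2/(9*t**2) against the kernel
for t in [2*sqrt(3)/3, ∞): the term is ∫ exp(-9*t**2/2)·t^(s-1)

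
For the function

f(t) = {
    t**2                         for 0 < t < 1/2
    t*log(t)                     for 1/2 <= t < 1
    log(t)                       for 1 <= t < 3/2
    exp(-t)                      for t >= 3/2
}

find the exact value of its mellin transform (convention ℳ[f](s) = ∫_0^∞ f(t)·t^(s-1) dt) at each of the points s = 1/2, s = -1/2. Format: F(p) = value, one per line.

F(1/2) = -2*sqrt(6) + sqrt(pi)*erfc(sqrt(6)/2) + 29*sqrt(2)/180 + log(2**(-sqrt(6) + sqrt(2)/6)*3**(sqrt(6))) + 32/9
F(-1/2) = -4*sqrt(6)/3 - 2*sqrt(pi)*erfc(sqrt(6)/2) + sqrt(2)*log(64*2**(4*sqrt(3))/3**(4*sqrt(3)))/6 + 2*sqrt(6)*exp(-3/2)/3 + 13*sqrt(2)/6

slice at 1/2, 1, 3/2, transform all 4 pieces, and sum them
segment [0, 1/2) carries t**2; integrate it
∫ t*log(t)·t^(s-1) over [1/2, 1)
segment 1 to 3/2 holds log(t); add its integral
∫ exp(-t)·t^(s-1) over [3/2, ∞)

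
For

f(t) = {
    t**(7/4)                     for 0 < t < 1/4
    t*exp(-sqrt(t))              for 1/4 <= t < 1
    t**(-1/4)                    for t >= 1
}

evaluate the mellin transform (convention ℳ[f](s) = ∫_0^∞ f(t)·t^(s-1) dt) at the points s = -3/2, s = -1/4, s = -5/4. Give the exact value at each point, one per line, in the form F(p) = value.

F(-3/2) = -2*expint(2, 1) + 4/7 + 4*expint(2, 1/2) + 2*sqrt(2)
F(-1/4) = -2*exp(-1) - sqrt(pi)*erfc(1) + sqrt(pi)*erfc(sqrt(2)/2) + sqrt(2)*exp(-1/2) + 25/12
F(-5/4) = -4*sqrt(pi)*erfc(sqrt(2)/2) - 4*exp(-1) + 4*sqrt(pi)*erfc(1) + 5/3 + 4*sqrt(2)*exp(-1/2)

peel off the power substitution: t**(7/2) on [0, 1/2); t**2*exp(-t) on [1/2, 1); 1/sqrt(t) on [1, ∞)
undo the shared t-power: t**(3/2) on [0, 1/2); exp(-t) on [1/2, 1); t**(-5/2) on [1, ∞)
cuts at 1/4, 1: linearity sums the 3 kernel integrals
the [0, 1/4) slice contributes ∫ t**(7/4)·t^(s-1) dt
between 1/4 and 1 the integrand is t*exp(-sqrt(t))·t^(s-1)
for t in [1, ∞): the term is ∫ t**(-1/4)·t^(s-1)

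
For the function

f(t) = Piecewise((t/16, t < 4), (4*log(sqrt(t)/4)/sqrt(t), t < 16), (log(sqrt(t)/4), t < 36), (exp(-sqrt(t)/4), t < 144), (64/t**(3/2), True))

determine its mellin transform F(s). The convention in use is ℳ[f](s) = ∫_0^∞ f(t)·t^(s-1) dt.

2**(2*s)*(432*2**(2*s)*s**2*(2*s - 3)*(2*s + 2)*(4*s**2 - 4*s + 1)*uppergamma(2*s, 3/2) - 432*2**(2*s)*s**2*(2*s - 3)*(2*s + 2)*(4*s**2 - 4*s + 1)*uppergamma(2*s, 3) - 432*2**(2*s)*s**2*(2*s - 3)*(2*s + 2) + 108*2**(2*s)*(2*s - 3)*(2*s + 2)*(4*s**2 - 4*s + 1) - 216*3**(2*s)*s*(2*s - 3)*(2*s + 2)*(4*s**2 - 4*s + 1)*log(2) + 216*3**(2*s)*s*(2*s - 3)*(2*s + 2)*(4*s**2 - 4*s + 1)*log(3) - 108*3**(2*s)*(2*s - 3)*(2*s + 2)*(4*s**2 - 4*s + 1) - 16*6**(2*s)*s**2*(2*s + 2)*(4*s**2 - 4*s + 1) + 1728*s**3*(2*s - 3)*(2*s + 2)*log(2) - 864*s**2*(2*s - 3)*(2*s + 2)*log(2) + 864*s**2*(2*s - 3)*(2*s + 2) + 108*s**2*(2*s - 3)*(4*s**2 - 4*s + 1))/(216*s**2*(2*s - 3)*(2*s + 2)*(4*s**2 - 4*s + 1))
  -1 < Re(s) < 3/2

invert the power substitution to get t**2/16 on [0, 2); 4*log(t/4)/t on [2, 4); log(t/4) on [4, 6); …
back out the common scale on t: t**2/4 on [0, 1); 2*log(t/2)/t on [1, 2); log(t/2) on [2, 3); …
remove the common scale on t first: t**2 on [0, 1/2); log(t)/t on [1/2, 1); log(t) on [1, 3/2); …
the 5 pieces separated at 4, 16, 36, 144 each add one integral
segment 0 to 4 holds t/16; add its integral
on [4, 16) integrate f = 4*log(sqrt(t)/4)/sqrt(t) against the kernel
∫ over [16, 36) of log(sqrt(t)/4)·t^(s-1) joins the sum
over [36, 144), the kernel integral of exp(-sqrt(t)/4) enters the sum
piece [144, ∞): integrate 64/t**(3/2) against the kernel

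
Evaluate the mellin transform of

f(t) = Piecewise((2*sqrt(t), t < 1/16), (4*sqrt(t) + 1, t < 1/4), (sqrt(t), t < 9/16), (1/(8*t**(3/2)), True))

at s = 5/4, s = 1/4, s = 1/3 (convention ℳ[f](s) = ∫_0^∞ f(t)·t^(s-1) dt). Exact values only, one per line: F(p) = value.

F(5/4) = -19/560 + 29*sqrt(2)/140 + 305*sqrt(3)/672
F(1/4) = -7/3 + 167*sqrt(3)/270 + 3*sqrt(2)
F(1/3) = 2**(2/3)*(-2268 + 727*3**(2/3) + 3024*2**(2/3))/2520

peel off the power substitution: 2*t on [0, 1/4); 4*t + 1 on [1/4, 1/2); t on [1/2, 3/4); …
strip the common scale on t: t on [0, 1/2); 2*t + 1 on [1/2, 1); t/2 on [1, 3/2); …
breakpoints 1/16, 1/4, 9/16: one integral from each of the 4 segments
the [0, 1/16) slice contributes ∫ 2*sqrt(t)·t^(s-1) dt
over [1/16, 1/4), the kernel integral of (4*sqrt(t) + 1) enters the sum
segment [1/4, 9/16) carries sqrt(t); integrate it
over [9/16, ∞), the kernel integral of 1/(8*t**(3/2)) enters the sum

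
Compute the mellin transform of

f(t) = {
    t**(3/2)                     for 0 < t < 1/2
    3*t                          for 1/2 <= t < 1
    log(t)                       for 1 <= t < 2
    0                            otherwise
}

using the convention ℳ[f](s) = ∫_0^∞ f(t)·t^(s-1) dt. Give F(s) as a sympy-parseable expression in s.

(-2*2**(2*s)*(s + 1)*(2*s + 3) + 6*2**s*s**2*(2*s + 3) + 2*2**s*(s + 1)*(2*s + 3) + 4**s*s*(s + 1)*(2*s + 3)*log(4) + sqrt(2)*s**2*(s + 1) - 3*s**2*(2*s + 3))/(2*2**s*s**2*(s + 1)*(2*s + 3))
  Re(s) > -3/2

treat the 3 regions marked off by 1/2, 1 separately and sum
for t in [0, 1/2): the term is ∫ t**(3/2)·t^(s-1)
on [1/2, 1): add ∫ 3*t·t^(s-1) dt
segment 1 to 2 holds log(t); add its integral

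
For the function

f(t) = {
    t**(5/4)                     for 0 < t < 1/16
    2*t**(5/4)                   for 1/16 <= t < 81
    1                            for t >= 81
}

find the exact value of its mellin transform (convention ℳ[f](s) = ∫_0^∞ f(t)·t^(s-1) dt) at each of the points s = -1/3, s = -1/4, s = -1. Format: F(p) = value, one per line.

F(-1/3) = 2**(1/3)*(-9 + 3910*6**(2/3))/132
F(-1/4) = 7837/48
F(-1) = 1783/81

back out the shared t-power: t**(1/4) on [0, 1/16); 2*t**(1/4) on [1/16, 81); 1/t on [81, ∞)
remove the power substitution first: sqrt(t) on [0, 1/4); 2*sqrt(t) on [1/4, 9); t**(-2) on [9, ∞)
peel off the power substitution: t on [0, 1/2); 2*t on [1/2, 3); t**(-4) on [3, ∞)
cuts at 1/16, 81: linearity sums the 3 kernel integrals
∫ over [0, 1/16) of t**(5/4)·t^(s-1) joins the sum
the [1/16, 81) slice contributes ∫ 2*t**(5/4)·t^(s-1) dt
for t in [81, ∞): the term is ∫ 1·t^(s-1)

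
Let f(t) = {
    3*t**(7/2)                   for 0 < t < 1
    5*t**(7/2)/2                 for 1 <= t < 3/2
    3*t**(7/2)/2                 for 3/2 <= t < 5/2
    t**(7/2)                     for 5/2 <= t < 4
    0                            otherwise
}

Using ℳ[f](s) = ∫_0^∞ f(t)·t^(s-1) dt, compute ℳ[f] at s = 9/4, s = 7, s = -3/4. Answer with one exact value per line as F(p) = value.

F(9/4) = 2/23 + 243*2**(1/4)*3**(3/4)/368 + 3125*2**(1/4)*5**(3/4)/736 + 8192*sqrt(2)/23
F(7) = 19683*sqrt(6)/7168 + 9765625*sqrt(10)/43008 + 4194305/21
F(-3/4) = 2/11 + 9*2**(1/4)*3**(3/4)/22 + 25*2**(1/4)*5**(3/4)/44 + 128*sqrt(2)/11

along the cuts 1, 3/2, 5/2, ℳ[f](s) splits into 4 integrals
between 0 and 1 the integrand is 3*t**(7/2)·t^(s-1)
for t in [1, 3/2): the term is ∫ 5*t**(7/2)/2·t^(s-1)
[3/2, 5/2) adds the kernel integral of 3*t**(7/2)/2
between 5/2 and 4 the integrand is t**(7/2)·t^(s-1)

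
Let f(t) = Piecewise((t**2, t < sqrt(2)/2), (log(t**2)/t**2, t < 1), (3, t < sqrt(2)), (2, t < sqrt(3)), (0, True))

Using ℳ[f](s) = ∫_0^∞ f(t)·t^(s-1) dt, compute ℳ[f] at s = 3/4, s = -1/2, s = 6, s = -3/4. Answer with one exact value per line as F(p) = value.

the power substitution comes off first: t on [0, 1/2); log(t)/t on [1/2, 1); 3 on [1, 2); …
split f at sqrt(2)/2, 1, sqrt(2): ℳ[f](s) collects 4 kernel integrals
between 0 and sqrt(2)/2 the integrand is t**2·t^(s-1)
∫ over [sqrt(2)/2, 1) of log(t**2)/t**2·t^(s-1) joins the sum
∫ 3·t^(s-1) over [1, sqrt(2))
on [sqrt(2), sqrt(3)): add ∫ 2·t^(s-1) dt

F(3/4) = 2**(5/8)*(-2178*2**(3/8) - 660*log(2) + 550*2**(3/4) + 1131 + 1100*6**(3/8))/825
F(-1/2) = 2**(1/4)*(-50*6**(3/4) - 75*sqrt(2) - 60*log(2) + 73 + 213*2**(3/4))/75
F(6) = log(2)/16 + 3743/384
F(-3/4) = -8*3**(5/8)/9 - 2*2**(5/8)/3 - 8*2**(3/8)*log(2)/11 + 562*2**(3/8)/605 + 452/121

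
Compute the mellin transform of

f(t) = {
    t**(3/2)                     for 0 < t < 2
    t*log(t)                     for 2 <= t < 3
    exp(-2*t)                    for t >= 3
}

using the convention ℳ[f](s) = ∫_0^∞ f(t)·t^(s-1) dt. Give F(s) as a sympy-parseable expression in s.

(-12**s*s*(2*s + 3)*log(4) - 12**s*(2*s + 3)*log(4) + 12**s*(4*s + 6) + 12**s*sqrt(2)*(4*s**2 + 8*s + 4) + 3*18**s*s*(2*s + 3)*log(3) + 18**s*(-6*s - 9) + 3*18**s*(2*s + 3)*log(3) + 3**s*(2*s + 3)*(s**2 + 2*s + 1)*uppergamma(s, 6))/(6**s*(2*s + 3)*(s**2 + 2*s + 1))
  Re(s) > -3/2

breakpoints 2, 3: one integral from each of the 3 segments
between 0 and 2 the integrand is t**(3/2)·t^(s-1)
over [2, 3), the kernel integral of t*log(t) enters the sum
segment [3, ∞) carries exp(-2*t); integrate it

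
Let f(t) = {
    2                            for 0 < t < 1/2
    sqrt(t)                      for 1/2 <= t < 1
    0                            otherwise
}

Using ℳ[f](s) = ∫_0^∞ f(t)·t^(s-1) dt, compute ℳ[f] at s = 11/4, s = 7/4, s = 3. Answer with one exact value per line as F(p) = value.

F(11/4) = -2**(3/4)/52 + 2**(1/4)/11 + 4/13
F(7/4) = -2**(3/4)/18 + 2*2**(1/4)/7 + 4/9
F(3) = 31/84 - sqrt(2)/56

decompose at 1/2; ℳ[f](s) sums the 2 pieces' integrals
on [0, 1/2): add ∫ 2·t^(s-1) dt
[1/2, 1) adds the kernel integral of sqrt(t)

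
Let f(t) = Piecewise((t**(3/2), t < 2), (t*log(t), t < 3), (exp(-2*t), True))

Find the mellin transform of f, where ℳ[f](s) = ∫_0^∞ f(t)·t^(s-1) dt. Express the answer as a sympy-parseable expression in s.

(-12**s*s*(2*s + 3)*log(4) - 12**s*(2*s + 3)*log(4) + 12**s*(4*s + 6) + 12**s*sqrt(2)*(4*s**2 + 8*s + 4) + 3*18**s*s*(2*s + 3)*log(3) + 18**s*(-6*s - 9) + 3*18**s*(2*s + 3)*log(3) + 3**s*(2*s + 3)*(s**2 + 2*s + 1)*uppergamma(s, 6))/(6**s*(2*s + 3)*(s**2 + 2*s + 1))
  Re(s) > -3/2

summing 3 kernel integrals split by 2, 3 yields ℳ[f](s)
over [0, 2), the kernel integral of t**(3/2) enters the sum
segment [2, 3) carries t*log(t); integrate it
segment 3 to ∞ holds exp(-2*t); add its integral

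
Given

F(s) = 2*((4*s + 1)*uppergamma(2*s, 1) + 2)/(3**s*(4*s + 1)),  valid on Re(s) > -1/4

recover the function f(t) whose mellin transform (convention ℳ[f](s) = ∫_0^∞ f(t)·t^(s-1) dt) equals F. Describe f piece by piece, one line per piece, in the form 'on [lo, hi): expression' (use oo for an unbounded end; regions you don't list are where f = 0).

invert the common scale on t to get t**(1/4) on [0, 1); exp(-sqrt(t)) on [1, ∞)
peel off the power substitution: sqrt(t) on [0, 1); exp(-t) on [1, ∞)
the 2 pieces separated at 1/3 each add one integral
segment [0, 1/3) carries 3**(1/4)*t**(1/4); integrate it
over [1/3, ∞), the kernel integral of exp(-sqrt(3)*sqrt(t)) enters the sum

on [0, 1/3): 3**(1/4)*t**(1/4)
on [1/3, oo): exp(-sqrt(3)*sqrt(t))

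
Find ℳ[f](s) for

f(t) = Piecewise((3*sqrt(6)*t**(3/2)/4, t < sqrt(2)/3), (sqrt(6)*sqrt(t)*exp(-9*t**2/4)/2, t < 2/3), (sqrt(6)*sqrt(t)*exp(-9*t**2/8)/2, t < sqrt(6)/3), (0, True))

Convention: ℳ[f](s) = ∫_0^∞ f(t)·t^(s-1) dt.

2**(s/2 - 5/4)*(2**(s/2 + 1/4)*(2*s + 3)*uppergamma(s/2 + 1/4, 1/2) - 2**(s/2 + 1/4)*(2*s + 3)*uppergamma(s/2 + 1/4, 1) + 2**(s + 1/2)*(2*s + 3)*uppergamma(s/2 + 1/4, 1/2) - 2**(s + 1/2)*(2*s + 3)*uppergamma(s/2 + 1/4, 3/4) + 2*sqrt(2))/(3**s*(2*s + 3))
  Re(s) > -3/2

reversing the common scale on t: t**(3/2) on [0, sqrt(2)/2); sqrt(t)*exp(-t**2) on [sqrt(2)/2, 1); sqrt(t)*exp(-t**2/2) on [1, sqrt(6)/2)
strip the shared t-power: t on [0, sqrt(2)/2); exp(-t**2) on [sqrt(2)/2, 1); exp(-t**2/2) on [1, sqrt(6)/2)
invert the power substitution to get sqrt(t) on [0, 1/2); exp(-t) on [1/2, 1); exp(-t/2) on [1, 3/2)
slice at sqrt(2)/3, 2/3, transform all 3 pieces, and sum them
segment [0, sqrt(2)/3) carries 3*sqrt(6)*t**(3/2)/4; integrate it
between sqrt(2)/3 and 2/3 the integrand is sqrt(6)*sqrt(t)*exp(-9*t**2/4)/2·t^(s-1)
on [2/3, sqrt(6)/3) integrate f = sqrt(6)*sqrt(t)*exp(-9*t**2/8)/2 against the kernel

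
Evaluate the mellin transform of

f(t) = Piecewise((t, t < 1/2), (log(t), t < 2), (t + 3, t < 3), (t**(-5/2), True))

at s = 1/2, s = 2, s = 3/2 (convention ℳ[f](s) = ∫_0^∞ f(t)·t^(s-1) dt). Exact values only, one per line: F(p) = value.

F(1/2) = sqrt(2)*(-330 + sqrt(2) + 108*log(2) + 144*sqrt(6))/36
F(2) = 2*sqrt(3)/3 + 17*log(2)/8 + 207/16
F(3/2) = sqrt(2)*(-1139 + 30*sqrt(2) + 270*log(2) + 864*sqrt(6))/180

the 4 pieces separated at 1/2, 2, 3 each add one integral
over [0, 1/2), the kernel integral of t enters the sum
segment [1/2, 2) carries log(t); integrate it
segment [2, 3) carries (t + 3); integrate it
the [3, ∞) slice contributes ∫ t**(-5/2)·t^(s-1) dt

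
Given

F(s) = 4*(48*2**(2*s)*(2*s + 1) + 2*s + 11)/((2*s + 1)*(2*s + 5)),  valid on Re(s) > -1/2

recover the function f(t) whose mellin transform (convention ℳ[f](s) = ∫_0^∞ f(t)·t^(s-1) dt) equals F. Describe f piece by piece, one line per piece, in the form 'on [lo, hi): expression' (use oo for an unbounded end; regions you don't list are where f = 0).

on [0, 1): 5*sqrt(t)
on [1, 4): 3*t**(5/2)

along the cuts 1, ℳ[f](s) splits into 2 integrals
piece [0, 1): integrate 5*sqrt(t) against the kernel
between 1 and 4 the integrand is 3*t**(5/2)·t^(s-1)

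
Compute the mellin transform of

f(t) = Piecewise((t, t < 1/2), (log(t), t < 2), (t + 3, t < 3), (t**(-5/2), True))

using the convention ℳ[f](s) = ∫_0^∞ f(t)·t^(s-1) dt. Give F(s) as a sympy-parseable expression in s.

(-270*2**(2*s)*s**2*(2*s - 5) + 54*2**(2*s)*s*(s + 1)*(2*s - 5)*log(2) - 162*2**(2*s)*s*(2*s - 5) - 54*2**(2*s)*(s + 1)*(2*s - 5) - 4*sqrt(3)*6**s*s**2*(s + 1) + 324*6**s*s**2*(2*s - 5) + 162*6**s*s*(2*s - 5) + 27*s**2*(2*s - 5) + 54*s*(s + 1)*(2*s - 5)*log(2) + (2*s - 5)*(54*s + 54))/(54*2**s*s**2*(s + 1)*(2*s - 5))
  -1 < Re(s) < 5/2

split f at 1/2, 2, 3: ℳ[f](s) collects 4 kernel integrals
∫ t·t^(s-1) over [0, 1/2)
∫ over [1/2, 2) of log(t)·t^(s-1) joins the sum
[2, 3) adds the kernel integral of (t + 3)
segment [3, ∞) carries t**(-5/2); integrate it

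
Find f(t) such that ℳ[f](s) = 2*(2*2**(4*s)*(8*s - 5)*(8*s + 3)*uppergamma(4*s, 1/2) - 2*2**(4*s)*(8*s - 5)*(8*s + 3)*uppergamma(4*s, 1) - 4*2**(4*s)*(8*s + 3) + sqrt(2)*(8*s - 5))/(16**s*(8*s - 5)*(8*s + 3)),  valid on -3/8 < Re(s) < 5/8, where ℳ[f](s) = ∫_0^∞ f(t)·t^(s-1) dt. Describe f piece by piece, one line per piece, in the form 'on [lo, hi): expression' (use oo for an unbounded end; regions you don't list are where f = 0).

reversing the power substitution: t**(3/4) on [0, 1/4); exp(-sqrt(t)) on [1/4, 1); t**(-5/4) on [1, ∞)
the power substitution comes off first: t**(3/2) on [0, 1/2); exp(-t) on [1/2, 1); t**(-5/2) on [1, ∞)
along the cuts 1/16, 1, ℳ[f](s) splits into 3 integrals
for t in [0, 1/16): the term is ∫ t**(3/8)·t^(s-1)
∫ exp(-t**(1/4))·t^(s-1) over [1/16, 1)
∫ t**(-5/8)·t^(s-1) over [1, ∞)

on [0, 1/16): t**(3/8)
on [1/16, 1): exp(-t**(1/4))
on [1, oo): t**(-5/8)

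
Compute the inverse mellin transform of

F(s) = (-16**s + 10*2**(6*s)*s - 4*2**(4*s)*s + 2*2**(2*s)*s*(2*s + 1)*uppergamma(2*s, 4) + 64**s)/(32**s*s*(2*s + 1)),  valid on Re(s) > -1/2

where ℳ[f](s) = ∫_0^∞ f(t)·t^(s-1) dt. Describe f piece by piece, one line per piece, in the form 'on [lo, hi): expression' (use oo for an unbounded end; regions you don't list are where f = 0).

strip the common scale on t: sqrt(t) on [0, 1); 2*sqrt(t) + 1 on [1, 4); exp(-2*sqrt(t)) on [4, ∞)
back out the power substitution: t on [0, 1); 2*t + 1 on [1, 2); exp(-2*t) on [2, ∞)
treat the 3 regions marked off by 1/2, 2 separately and sum
on [0, 1/2) integrate f = sqrt(2)*sqrt(t) against the kernel
segment 1/2 to 2 holds (2*sqrt(2)*sqrt(t) + 1); add its integral
over [2, ∞), the kernel integral of exp(-2*sqrt(2)*sqrt(t)) enters the sum

on [0, 1/2): sqrt(2)*sqrt(t)
on [1/2, 2): 2*sqrt(2)*sqrt(t) + 1
on [2, oo): exp(-2*sqrt(2)*sqrt(t))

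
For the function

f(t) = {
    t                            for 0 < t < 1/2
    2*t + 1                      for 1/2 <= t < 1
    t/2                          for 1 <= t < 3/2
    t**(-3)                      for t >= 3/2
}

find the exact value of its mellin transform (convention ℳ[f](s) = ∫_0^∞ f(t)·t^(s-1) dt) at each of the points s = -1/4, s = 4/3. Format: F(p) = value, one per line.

F(-1/4) = 2**(1/4)*(-1053*2**(3/4) + 383*3**(3/4) + 3510)/1053
F(4/3) = 2**(2/3)*(-405 + 629*3**(1/3) + 1170*2**(1/3))/1680

linearity at 1/2, 1, 3/2 turns ℳ[f](s) into 4 summed integrals
on [0, 1/2) integrate f = t against the kernel
over [1/2, 1), the kernel integral of (2*t + 1) enters the sum
[1, 3/2) adds the kernel integral of t/2
on [3/2, ∞) integrate f = t**(-3) against the kernel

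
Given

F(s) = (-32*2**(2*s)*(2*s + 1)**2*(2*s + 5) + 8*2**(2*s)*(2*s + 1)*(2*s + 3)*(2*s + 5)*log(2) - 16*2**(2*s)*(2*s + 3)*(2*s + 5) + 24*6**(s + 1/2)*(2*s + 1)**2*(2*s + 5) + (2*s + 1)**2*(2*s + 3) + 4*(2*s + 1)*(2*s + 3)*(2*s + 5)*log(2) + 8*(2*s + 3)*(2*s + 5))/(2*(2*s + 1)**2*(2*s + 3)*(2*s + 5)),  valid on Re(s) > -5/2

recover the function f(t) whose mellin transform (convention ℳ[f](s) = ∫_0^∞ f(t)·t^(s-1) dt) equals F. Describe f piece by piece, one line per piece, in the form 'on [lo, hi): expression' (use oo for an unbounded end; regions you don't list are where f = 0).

on [0, 1): t**(5/2)/4
on [1, 4): sqrt(t)*log(t/2)
on [4, 6): t**(3/2)

undo the shared t-power: t**2/4 on [0, 1); log(t/2) on [1, 4); t on [4, 6)
strip the common scale on t: t**2 on [0, 1/2); log(t) on [1/2, 2); 2*t on [2, 3)
summing 3 kernel integrals split by 1, 4 yields ℳ[f](s)
segment 0 to 1 holds t**(5/2)/4; add its integral
on [1, 4) integrate f = sqrt(t)*log(t/2) against the kernel
over [4, 6), the kernel integral of t**(3/2) enters the sum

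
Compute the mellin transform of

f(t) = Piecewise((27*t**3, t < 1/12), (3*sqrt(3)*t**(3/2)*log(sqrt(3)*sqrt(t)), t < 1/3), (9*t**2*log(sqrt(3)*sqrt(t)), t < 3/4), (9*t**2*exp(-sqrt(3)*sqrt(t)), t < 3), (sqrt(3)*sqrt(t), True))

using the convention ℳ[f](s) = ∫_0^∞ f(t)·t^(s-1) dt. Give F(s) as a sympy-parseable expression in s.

2**(-2*s - 4)*(432*2**(2*s + 4)*(s + 2)**2*(2*s + 1)*(2*s + 6)*(-4*s + 4*(s + 2)**2 - 7)*uppergamma(2*s + 4, 3/2) - 432*2**(2*s + 4)*(s + 2)**2*(2*s + 1)*(2*s + 6)*(-4*s + 4*(s + 2)**2 - 7)*uppergamma(2*s + 4, 3) - 432*2**(2*s + 4)*(s + 2)**2*(2*s + 1)*(2*s + 6) + 108*2**(2*s + 4)*(2*s + 1)*(2*s + 6)*(-4*s + 4*(s + 2)**2 - 7) - 216*3**(2*s + 4)*(s + 2)*(2*s + 1)*(2*s + 6)*(-4*s + 4*(s + 2)**2 - 7)*log(2) + 216*3**(2*s + 4)*(s + 2)*(2*s + 1)*(2*s + 6)*(-4*s + 4*(s + 2)**2 - 7)*log(3) - 108*3**(2*s + 4)*(2*s + 1)*(2*s + 6)*(-4*s + 4*(s + 2)**2 - 7) - 16*6**(2*s + 4)*(s + 2)**2*(2*s + 6)*(-4*s + 4*(s + 2)**2 - 7) + 1728*(s + 2)**3*(2*s + 1)*(2*s + 6)*log(2) - 864*(s + 2)**2*(2*s + 1)*(2*s + 6)*log(2) + 864*(s + 2)**2*(2*s + 1)*(2*s + 6) + 108*(s + 2)**2*(2*s + 1)*(-4*s + 4*(s + 2)**2 - 7))/(216*3**s*(s + 2)**2*(2*s + 1)*(2*s + 6)*(-4*s + 4*(s + 2)**2 - 7))
  -3 < Re(s) < -1/2

reversing the common scale on t: t**3 on [0, 1/4); t**(3/2)*log(sqrt(t)) on [1/4, 1); t**2*log(sqrt(t)) on [1, 9/4); …
peel off the shared t-power: t on [0, 1/4); log(sqrt(t))/sqrt(t) on [1/4, 1); log(sqrt(t)) on [1, 9/4); …
remove the power substitution first: t**2 on [0, 1/2); log(t)/t on [1/2, 1); log(t) on [1, 3/2); …
cuts at 1/12, 1/3, 3/4, 3: linearity sums the 5 kernel integrals
∫ over [0, 1/12) of 27*t**3·t^(s-1) joins the sum
on [1/12, 1/3) integrate f = 3*sqrt(3)*t**(3/2)*log(sqrt(3)*sqrt(t)) against the kernel
[1/3, 3/4) adds the kernel integral of 9*t**2*log(sqrt(3)*sqrt(t))
∫ 9*t**2*exp(-sqrt(3)*sqrt(t))·t^(s-1) over [3/4, 3)
the [3, ∞) slice contributes ∫ sqrt(3)*sqrt(t)·t^(s-1) dt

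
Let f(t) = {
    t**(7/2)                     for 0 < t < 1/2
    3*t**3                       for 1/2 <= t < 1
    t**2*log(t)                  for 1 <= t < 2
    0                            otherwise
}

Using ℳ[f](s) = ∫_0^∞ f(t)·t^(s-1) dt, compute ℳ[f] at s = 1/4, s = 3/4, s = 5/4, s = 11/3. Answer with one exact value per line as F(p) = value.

strip the shared t-power: t**(3/2) on [0, 1/2); 3*t on [1/2, 1); log(t) on [1, 2)
treat the 3 regions marked off by 1/2, 1 separately and sum
on [0, 1/2): add ∫ t**(7/2)·t^(s-1) dt
segment [1/2, 1) carries 3*t**3; integrate it
[1, 2) adds the kernel integral of t**2*log(t)

F(1/4) = -1253*2**(1/4)/1620 - 3*2**(3/4)/52 + 1180/1053 + 16*2**(1/4)*log(2)/9
F(3/4) = -8583*2**(3/4)/16456 - 2**(1/4)/20 + 564/605 + 16*2**(3/4)*log(2)/11
F(5/4) = -19287*2**(1/4)/25688 - 3*2**(3/4)/136 + 2300/2873 + 32*2**(1/4)*log(2)/13
F(11/3) = -288*2**(2/3)/289 - 9*2**(1/3)/2560 + 3*2**(5/6)/5504 + 2781/5780 + 96*2**(2/3)*log(2)/17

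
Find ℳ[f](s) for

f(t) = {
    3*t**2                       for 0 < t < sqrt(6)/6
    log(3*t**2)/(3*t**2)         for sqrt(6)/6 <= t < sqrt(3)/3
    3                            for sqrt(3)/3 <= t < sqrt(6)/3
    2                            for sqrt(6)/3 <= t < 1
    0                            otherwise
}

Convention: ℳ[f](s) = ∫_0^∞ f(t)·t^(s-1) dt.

undo the power substitution: 3*t on [0, 1/6); log(3*t)/(3*t) on [1/6, 1/3); 3 on [1/3, 2/3); …
peel off the common scale on t: t on [0, 1/2); log(t)/t on [1/2, 1); 3 on [1, 2); …
cuts at sqrt(6)/6, sqrt(3)/3, sqrt(6)/3: linearity sums the 4 kernel integrals
∫ 3*t**2·t^(s-1) over [0, sqrt(6)/6)
segment sqrt(6)/6 to sqrt(3)/3 holds log(3*t**2)/(3*t**2); add its integral
over [sqrt(3)/3, sqrt(6)/3), the kernel integral of 3 enters the sum
[sqrt(6)/3, 1) adds the kernel integral of 2

(sqrt(6)/6)**s*(-4*2**(s/2)*s*(s + 2) - 6*2**(s/2)*(s + 2)*(s**2 - 4*s + 4) + 2*2**s*(s + 2)*(s**2 - 4*s + 4) + 4*6**(s/2)*(s + 2)*(s**2 - 4*s + 4) + 4*s**2*(s + 2)*log(2) - 8*s*(s + 2)*log(2) + 8*s*(s + 2) + s*(s**2 - 4*s + 4))/(2*s*(s + 2)*(s**2 - 4*s + 4))
  Re(s) > -2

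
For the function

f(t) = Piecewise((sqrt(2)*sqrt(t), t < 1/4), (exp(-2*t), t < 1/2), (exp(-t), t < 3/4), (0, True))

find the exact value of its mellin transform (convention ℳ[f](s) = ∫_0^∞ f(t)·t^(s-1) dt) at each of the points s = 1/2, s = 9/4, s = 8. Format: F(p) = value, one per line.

remove the common scale on t first: sqrt(t) on [0, 1/2); exp(-t) on [1/2, 1); exp(-t/2) on [1, 3/2)
along the cuts 1/4, 1/2, ℳ[f](s) splits into 3 integrals
over [0, 1/4), the kernel integral of sqrt(2)*sqrt(t) enters the sum
on [1/4, 1/2) integrate f = exp(-2*t) against the kernel
piece [1/2, 3/4): integrate exp(-t) against the kernel

F(1/2) = -sqrt(pi)*erfc(sqrt(3)/2) - sqrt(2)*sqrt(pi)*erfc(1)/2 + sqrt(2)/4 + sqrt(2)*sqrt(pi)*erfc(sqrt(2)/2)/2 + sqrt(pi)*erfc(sqrt(2)/2)
F(9/4) = -uppergamma(9/4, 3/4) - 2**(3/4)*uppergamma(9/4, 1)/8 + 1/88 + 2**(3/4)*uppergamma(9/4, 1/2)/8 + uppergamma(9/4, 1/2)
F(8) = -174811815*exp(-3/4)/16384 - 3425*exp(-1)/64 + sqrt(2)/1114112 + 273351111*exp(-1/2)/32768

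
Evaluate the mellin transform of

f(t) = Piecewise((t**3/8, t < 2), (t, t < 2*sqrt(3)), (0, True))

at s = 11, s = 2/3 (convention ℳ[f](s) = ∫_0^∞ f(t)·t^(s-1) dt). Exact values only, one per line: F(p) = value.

F(11) = 5221376/21
F(2/3) = 3*2**(2/3)*(-17 + 22*3**(5/6))/55

remove the common scale on t first: t**3 on [0, 1); 2*t on [1, sqrt(3))
peel off the power substitution: t**(3/2) on [0, 1); 2*sqrt(t) on [1, 3)
along the cuts 2, ℳ[f](s) splits into 2 integrals
piece [0, 2): integrate t**3/8 against the kernel
between 2 and 2*sqrt(3) the integrand is t·t^(s-1)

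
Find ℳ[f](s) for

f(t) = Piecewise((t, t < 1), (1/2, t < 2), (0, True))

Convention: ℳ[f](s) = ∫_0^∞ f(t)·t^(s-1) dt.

cuts at 1: linearity sums the 2 kernel integrals
between 0 and 1 the integrand is t·t^(s-1)
segment 1 to 2 holds 1/2; add its integral

(2**s*(s + 1) + s - 1)/(2*s*(s + 1))
  Re(s) > -1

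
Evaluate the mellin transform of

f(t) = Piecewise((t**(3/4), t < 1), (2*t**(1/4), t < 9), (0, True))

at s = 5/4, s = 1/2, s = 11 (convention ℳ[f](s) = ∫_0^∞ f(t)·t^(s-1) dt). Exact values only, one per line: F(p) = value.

F(5/4) = 211/6
F(1/2) = -28/15 + 8*sqrt(3)
F(11) = -196/2115 + 27894275208*sqrt(3)/5

peel off the power substitution: t**(3/2) on [0, 1); 2*sqrt(t) on [1, 3)
linearity at 1 turns ℳ[f](s) into 2 summed integrals
on [0, 1) integrate f = t**(3/4) against the kernel
on [1, 9) integrate f = 2*t**(1/4) against the kernel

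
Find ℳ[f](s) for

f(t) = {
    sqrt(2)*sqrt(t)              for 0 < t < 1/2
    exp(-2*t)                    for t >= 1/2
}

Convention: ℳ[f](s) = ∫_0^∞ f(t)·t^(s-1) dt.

the common scale on t comes off first: sqrt(t) on [0, 1); exp(-t) on [1, ∞)
treat the 2 regions marked off by 1/2 separately and sum
∫ sqrt(2)*sqrt(t)·t^(s-1) over [0, 1/2)
over [1/2, ∞), the kernel integral of exp(-2*t) enters the sum

((2*s + 1)*uppergamma(s, 1) + 2)/(2**s*(2*s + 1))
  Re(s) > -1/2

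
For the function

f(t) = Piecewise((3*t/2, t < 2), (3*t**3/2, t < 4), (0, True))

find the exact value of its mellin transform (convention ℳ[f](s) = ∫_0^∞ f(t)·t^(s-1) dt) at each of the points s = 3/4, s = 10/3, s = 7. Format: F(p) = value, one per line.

integrate the 2 segments split at 2, then add the results
on [0, 2) integrate f = 3*t/2 against the kernel
piece [2, 4): integrate 3*t**3/2 against the kernel

F(3/4) = -52*2**(3/4)/35 + 256*sqrt(2)/5
F(10/3) = 72*2**(1/3)*(-33 + 3328*2**(1/3))/247
F(7) = 785904/5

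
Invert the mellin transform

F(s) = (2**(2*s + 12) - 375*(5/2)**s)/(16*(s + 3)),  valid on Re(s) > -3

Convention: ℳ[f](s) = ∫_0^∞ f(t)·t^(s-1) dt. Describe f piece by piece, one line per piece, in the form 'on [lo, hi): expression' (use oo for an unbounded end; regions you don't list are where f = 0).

on [0, 5/2): 5*t**3/2
on [5/2, 4): 4*t**3

cuts at 5/2: linearity sums the 2 kernel integrals
the [0, 5/2) slice contributes ∫ 5*t**3/2·t^(s-1) dt
for t in [5/2, 4): the term is ∫ 4*t**3·t^(s-1)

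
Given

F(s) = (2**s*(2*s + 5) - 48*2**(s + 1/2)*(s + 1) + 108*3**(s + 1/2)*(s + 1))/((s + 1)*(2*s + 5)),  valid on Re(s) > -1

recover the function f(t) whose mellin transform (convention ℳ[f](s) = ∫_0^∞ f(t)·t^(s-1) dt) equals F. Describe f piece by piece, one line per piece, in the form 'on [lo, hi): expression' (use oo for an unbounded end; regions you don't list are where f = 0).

on [0, 2): t/2
on [2, 3): 6*t**(5/2)

decompose at 2; ℳ[f](s) sums the 2 pieces' integrals
segment [0, 2) carries t/2; integrate it
the [2, 3) slice contributes ∫ 6*t**(5/2)·t^(s-1) dt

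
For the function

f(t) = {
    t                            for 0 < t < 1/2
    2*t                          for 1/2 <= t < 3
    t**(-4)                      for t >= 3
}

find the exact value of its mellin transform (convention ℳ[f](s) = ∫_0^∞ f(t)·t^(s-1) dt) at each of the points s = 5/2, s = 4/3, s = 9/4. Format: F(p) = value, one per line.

F(5/2) = sqrt(2)*(-27 + 11720*sqrt(6))/1512
F(4/3) = 2**(2/3)*(-54 + 3895*6**(1/3))/1008
F(9/4) = 2**(3/4)*(-63 + 27320*6**(1/4))/3276

along the cuts 1/2, 3, ℳ[f](s) splits into 3 integrals
segment 0 to 1/2 holds t; add its integral
piece [1/2, 3): integrate 2*t against the kernel
piece [3, ∞): integrate t**(-4) against the kernel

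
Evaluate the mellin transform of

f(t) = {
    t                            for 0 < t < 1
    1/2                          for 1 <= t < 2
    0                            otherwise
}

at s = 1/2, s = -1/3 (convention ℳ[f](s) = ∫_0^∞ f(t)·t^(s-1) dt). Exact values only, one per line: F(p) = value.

F(1/2) = -1/3 + sqrt(2)
F(-1/3) = 3 - 3*2**(2/3)/4

along the cuts 1, ℳ[f](s) splits into 2 integrals
over [0, 1), the kernel integral of t enters the sum
[1, 2) adds the kernel integral of 1/2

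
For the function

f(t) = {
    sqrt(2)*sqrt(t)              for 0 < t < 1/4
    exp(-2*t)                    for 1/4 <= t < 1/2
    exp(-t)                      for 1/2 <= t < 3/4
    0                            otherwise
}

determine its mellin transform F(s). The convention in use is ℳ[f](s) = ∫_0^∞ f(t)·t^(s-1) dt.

undo the common scale on t: sqrt(t) on [0, 1/2); exp(-t) on [1/2, 1); exp(-t/2) on [1, 3/2)
along the cuts 1/4, 1/2, ℳ[f](s) splits into 3 integrals
on [0, 1/4): add ∫ sqrt(2)*sqrt(t)·t^(s-1) dt
[1/4, 1/2) adds the kernel integral of exp(-2*t)
[1/2, 3/4) adds the kernel integral of exp(-t)

(2**s*(2*s + 1)*uppergamma(s, 1/2) - 2**s*(2*s + 1)*uppergamma(s, 1) + 4**s*(2*s + 1)*uppergamma(s, 1/2) - 4**s*(2*s + 1)*uppergamma(s, 3/4) + sqrt(2))/(4**s*(2*s + 1))
  Re(s) > -1/2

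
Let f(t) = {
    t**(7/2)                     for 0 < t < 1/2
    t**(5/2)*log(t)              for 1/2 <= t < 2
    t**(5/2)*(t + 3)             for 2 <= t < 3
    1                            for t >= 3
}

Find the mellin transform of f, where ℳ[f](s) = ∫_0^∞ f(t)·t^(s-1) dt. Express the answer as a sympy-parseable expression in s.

2**(-s - 5/2)*(-540*2**(2*s + 5)*s*(s + 5/2)**2 + 108*2**(2*s + 5)*s*(s + 5/2)*(s + 7/2)*log(2) - 324*2**(2*s + 5)*s*(s + 5/2) - 108*2**(2*s + 5)*s*(s + 7/2) + 648*6**(s + 5/2)*s*(s + 5/2)**2 + 324*6**(s + 5/2)*s*(s + 5/2) - 4*sqrt(3)*6**(s + 5/2)*(s + 5/2)**2*(s + 7/2) + 54*s*(s + 5/2)**2 + 108*s*(s + 5/2)*(s + 7/2)*log(2) + 2*s*(54*s + 189))/(108*s*(s + 5/2)**2*(s + 7/2))
  -7/2 < Re(s) < 0

remove the shared t-power first: t**3 on [0, 1/2); t**2*log(t) on [1/2, 2); t**2*(t + 3) on [2, 3); …
peel off the shared t-power: t on [0, 1/2); log(t) on [1/2, 2); t + 3 on [2, 3); …
integrate the 4 segments split at 1/2, 2, 3, then add the results
segment [0, 1/2) carries t**(7/2); integrate it
over [1/2, 2), the kernel integral of t**(5/2)*log(t) enters the sum
on [2, 3): add ∫ t**(5/2)*(t + 3)·t^(s-1) dt
on [3, ∞): add ∫ 1·t^(s-1) dt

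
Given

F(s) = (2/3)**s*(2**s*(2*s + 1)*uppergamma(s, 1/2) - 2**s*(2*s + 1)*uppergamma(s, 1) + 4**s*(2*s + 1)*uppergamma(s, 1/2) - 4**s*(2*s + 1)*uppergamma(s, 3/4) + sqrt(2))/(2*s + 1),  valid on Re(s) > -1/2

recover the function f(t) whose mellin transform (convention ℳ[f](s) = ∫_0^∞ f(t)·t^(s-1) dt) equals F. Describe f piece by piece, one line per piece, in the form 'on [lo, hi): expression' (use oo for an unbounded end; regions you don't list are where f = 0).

back out the common scale on t: sqrt(2)*sqrt(t)/2 on [0, 1); exp(-t/2) on [1, 2); exp(-t/4) on [2, 3)
invert the common scale on t to get sqrt(t) on [0, 1/2); exp(-t) on [1/2, 1); exp(-t/2) on [1, 3/2)
along the cuts 2/3, 4/3, ℳ[f](s) splits into 3 integrals
on [0, 2/3): add ∫ sqrt(3)*sqrt(t)/2·t^(s-1) dt
the [2/3, 4/3) slice contributes ∫ exp(-3*t/4)·t^(s-1) dt
on [4/3, 2) integrate f = exp(-3*t/8) against the kernel

on [0, 2/3): sqrt(3)*sqrt(t)/2
on [2/3, 4/3): exp(-3*t/4)
on [4/3, 2): exp(-3*t/8)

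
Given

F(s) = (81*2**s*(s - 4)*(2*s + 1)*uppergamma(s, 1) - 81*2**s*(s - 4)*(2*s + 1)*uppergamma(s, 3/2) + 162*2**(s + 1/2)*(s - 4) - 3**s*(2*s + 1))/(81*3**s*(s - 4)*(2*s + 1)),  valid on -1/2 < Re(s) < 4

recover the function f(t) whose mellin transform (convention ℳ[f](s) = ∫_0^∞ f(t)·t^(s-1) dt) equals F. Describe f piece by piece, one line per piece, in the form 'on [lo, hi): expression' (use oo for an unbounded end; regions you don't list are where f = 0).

on [0, 2/3): sqrt(3)*sqrt(t)
on [2/3, 1): exp(-3*t/2)
on [1, oo): 1/(81*t**4)

peel off the common scale on t: sqrt(t) on [0, 2); exp(-t/2) on [2, 3); t**(-4) on [3, ∞)
integrate the 3 segments split at 2/3, 1, then add the results
segment [0, 2/3) carries sqrt(3)*sqrt(t); integrate it
piece [2/3, 1): integrate exp(-3*t/2) against the kernel
segment 1 to ∞ holds 1/(81*t**4); add its integral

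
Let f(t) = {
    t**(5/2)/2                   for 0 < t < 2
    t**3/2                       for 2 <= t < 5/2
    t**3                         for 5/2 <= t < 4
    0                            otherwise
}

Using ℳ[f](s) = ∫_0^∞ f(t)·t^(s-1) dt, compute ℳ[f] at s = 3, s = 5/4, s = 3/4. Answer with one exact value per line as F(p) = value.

linearity at 2, 5/2 turns ℳ[f](s) into 3 summed integrals
∫ over [0, 2) of t**(5/2)/2·t^(s-1) joins the sum
piece [2, 5/2): integrate t**3/2 against the kernel
between 5/2 and 4 the integrand is t**3·t^(s-1)

F(3) = 32*sqrt(2)/11 + 168189/256
F(5/4) = -625*2**(3/4)*5**(1/4)/272 - 32*2**(1/4)/17 + 16*2**(3/4)/15 + 1024*sqrt(2)/17
F(3/4) = -25*2**(1/4)*5**(3/4)/24 - 16*2**(3/4)/15 + 16*2**(1/4)/13 + 512*sqrt(2)/15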